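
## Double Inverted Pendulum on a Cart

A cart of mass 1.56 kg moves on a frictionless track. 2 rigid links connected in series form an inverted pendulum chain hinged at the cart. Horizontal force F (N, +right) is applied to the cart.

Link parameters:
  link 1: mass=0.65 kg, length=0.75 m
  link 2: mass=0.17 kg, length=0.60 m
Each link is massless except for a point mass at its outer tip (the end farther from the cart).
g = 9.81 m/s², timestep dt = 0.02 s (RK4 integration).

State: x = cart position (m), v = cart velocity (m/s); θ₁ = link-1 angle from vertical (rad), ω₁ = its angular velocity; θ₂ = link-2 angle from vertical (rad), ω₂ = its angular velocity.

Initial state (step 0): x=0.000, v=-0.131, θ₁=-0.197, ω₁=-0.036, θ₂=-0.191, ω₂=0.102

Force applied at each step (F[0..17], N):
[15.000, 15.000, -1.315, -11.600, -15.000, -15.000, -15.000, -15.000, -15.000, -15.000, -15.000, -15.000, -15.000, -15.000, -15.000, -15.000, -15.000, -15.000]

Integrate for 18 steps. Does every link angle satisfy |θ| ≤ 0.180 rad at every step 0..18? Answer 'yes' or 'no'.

Answer: no

Derivation:
apply F[0]=+15.000 → step 1: x=-0.001, v=0.077, θ₁=-0.201, ω₁=-0.360, θ₂=-0.189, ω₂=0.105
apply F[1]=+15.000 → step 2: x=0.003, v=0.285, θ₁=-0.211, ω₁=-0.685, θ₂=-0.187, ω₂=0.110
apply F[2]=-1.315 → step 3: x=0.009, v=0.289, θ₁=-0.226, ω₁=-0.749, θ₂=-0.184, ω₂=0.123
apply F[3]=-11.600 → step 4: x=0.013, v=0.166, θ₁=-0.240, ω₁=-0.654, θ₂=-0.182, ω₂=0.145
apply F[4]=-15.000 → step 5: x=0.015, v=0.002, θ₁=-0.251, ω₁=-0.511, θ₂=-0.179, ω₂=0.176
apply F[5]=-15.000 → step 6: x=0.013, v=-0.160, θ₁=-0.260, ω₁=-0.375, θ₂=-0.175, ω₂=0.214
apply F[6]=-15.000 → step 7: x=0.009, v=-0.321, θ₁=-0.266, ω₁=-0.243, θ₂=-0.170, ω₂=0.258
apply F[7]=-15.000 → step 8: x=0.001, v=-0.481, θ₁=-0.270, ω₁=-0.114, θ₂=-0.164, ω₂=0.306
apply F[8]=-15.000 → step 9: x=-0.011, v=-0.641, θ₁=-0.271, ω₁=0.012, θ₂=-0.158, ω₂=0.359
apply F[9]=-15.000 → step 10: x=-0.025, v=-0.801, θ₁=-0.269, ω₁=0.139, θ₂=-0.150, ω₂=0.416
apply F[10]=-15.000 → step 11: x=-0.043, v=-0.961, θ₁=-0.265, ω₁=0.266, θ₂=-0.141, ω₂=0.475
apply F[11]=-15.000 → step 12: x=-0.063, v=-1.122, θ₁=-0.259, ω₁=0.396, θ₂=-0.131, ω₂=0.535
apply F[12]=-15.000 → step 13: x=-0.088, v=-1.285, θ₁=-0.250, ω₁=0.530, θ₂=-0.120, ω₂=0.596
apply F[13]=-15.000 → step 14: x=-0.115, v=-1.449, θ₁=-0.238, ω₁=0.669, θ₂=-0.107, ω₂=0.657
apply F[14]=-15.000 → step 15: x=-0.145, v=-1.615, θ₁=-0.223, ω₁=0.816, θ₂=-0.093, ω₂=0.716
apply F[15]=-15.000 → step 16: x=-0.179, v=-1.783, θ₁=-0.205, ω₁=0.970, θ₂=-0.079, ω₂=0.774
apply F[16]=-15.000 → step 17: x=-0.217, v=-1.955, θ₁=-0.184, ω₁=1.135, θ₂=-0.063, ω₂=0.827
apply F[17]=-15.000 → step 18: x=-0.258, v=-2.129, θ₁=-0.159, ω₁=1.312, θ₂=-0.045, ω₂=0.876
Max |angle| over trajectory = 0.271 rad; bound = 0.180 → exceeded.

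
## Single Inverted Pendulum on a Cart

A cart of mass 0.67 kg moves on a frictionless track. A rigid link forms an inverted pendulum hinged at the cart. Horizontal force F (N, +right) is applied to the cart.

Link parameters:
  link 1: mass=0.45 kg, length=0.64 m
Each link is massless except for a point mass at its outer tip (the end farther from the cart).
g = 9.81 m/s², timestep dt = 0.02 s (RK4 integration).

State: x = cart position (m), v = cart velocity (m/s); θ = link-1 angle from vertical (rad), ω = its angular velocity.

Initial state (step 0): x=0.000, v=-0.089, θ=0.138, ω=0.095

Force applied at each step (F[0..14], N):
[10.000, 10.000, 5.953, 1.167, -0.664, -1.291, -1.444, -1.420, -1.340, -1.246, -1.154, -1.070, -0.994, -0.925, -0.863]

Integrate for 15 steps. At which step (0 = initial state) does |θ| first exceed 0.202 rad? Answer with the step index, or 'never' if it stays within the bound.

Answer: never

Derivation:
apply F[0]=+10.000 → step 1: x=0.001, v=0.188, θ=0.136, ω=-0.292
apply F[1]=+10.000 → step 2: x=0.008, v=0.467, θ=0.126, ω=-0.683
apply F[2]=+5.953 → step 3: x=0.018, v=0.628, θ=0.111, ω=-0.897
apply F[3]=+1.167 → step 4: x=0.031, v=0.650, θ=0.093, ω=-0.900
apply F[4]=-0.664 → step 5: x=0.044, v=0.620, θ=0.075, ω=-0.827
apply F[5]=-1.291 → step 6: x=0.056, v=0.573, θ=0.060, ω=-0.734
apply F[6]=-1.444 → step 7: x=0.067, v=0.523, θ=0.046, ω=-0.640
apply F[7]=-1.420 → step 8: x=0.077, v=0.476, θ=0.034, ω=-0.554
apply F[8]=-1.340 → step 9: x=0.086, v=0.432, θ=0.024, ω=-0.476
apply F[9]=-1.246 → step 10: x=0.094, v=0.392, θ=0.015, ω=-0.409
apply F[10]=-1.154 → step 11: x=0.102, v=0.356, θ=0.007, ω=-0.349
apply F[11]=-1.070 → step 12: x=0.108, v=0.324, θ=0.001, ω=-0.297
apply F[12]=-0.994 → step 13: x=0.115, v=0.295, θ=-0.005, ω=-0.252
apply F[13]=-0.925 → step 14: x=0.120, v=0.268, θ=-0.009, ω=-0.212
apply F[14]=-0.863 → step 15: x=0.125, v=0.244, θ=-0.013, ω=-0.178
max |θ| = 0.138 ≤ 0.202 over all 16 states.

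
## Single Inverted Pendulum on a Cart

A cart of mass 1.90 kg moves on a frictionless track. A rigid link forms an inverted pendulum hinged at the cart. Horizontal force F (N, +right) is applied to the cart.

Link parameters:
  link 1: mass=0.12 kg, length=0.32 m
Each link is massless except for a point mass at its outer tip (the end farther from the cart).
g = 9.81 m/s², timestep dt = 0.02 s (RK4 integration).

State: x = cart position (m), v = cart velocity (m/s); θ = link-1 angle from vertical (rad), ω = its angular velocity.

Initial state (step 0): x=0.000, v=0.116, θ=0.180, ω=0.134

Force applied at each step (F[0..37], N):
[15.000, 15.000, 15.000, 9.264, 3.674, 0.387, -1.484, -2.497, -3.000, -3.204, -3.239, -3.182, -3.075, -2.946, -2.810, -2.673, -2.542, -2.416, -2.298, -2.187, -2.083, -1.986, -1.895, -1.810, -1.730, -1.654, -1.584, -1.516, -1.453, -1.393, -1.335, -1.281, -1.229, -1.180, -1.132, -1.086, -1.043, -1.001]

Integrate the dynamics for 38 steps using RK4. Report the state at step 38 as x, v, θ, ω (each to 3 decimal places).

apply F[0]=+15.000 → step 1: x=0.004, v=0.271, θ=0.179, ω=-0.234
apply F[1]=+15.000 → step 2: x=0.011, v=0.427, θ=0.171, ω=-0.605
apply F[2]=+15.000 → step 3: x=0.021, v=0.583, θ=0.155, ω=-0.986
apply F[3]=+9.264 → step 4: x=0.034, v=0.678, θ=0.133, ω=-1.194
apply F[4]=+3.674 → step 5: x=0.047, v=0.715, θ=0.109, ω=-1.235
apply F[5]=+0.387 → step 6: x=0.062, v=0.718, θ=0.085, ω=-1.185
apply F[6]=-1.484 → step 7: x=0.076, v=0.702, θ=0.062, ω=-1.089
apply F[7]=-2.497 → step 8: x=0.090, v=0.675, θ=0.041, ω=-0.974
apply F[8]=-3.000 → step 9: x=0.103, v=0.643, θ=0.023, ω=-0.854
apply F[9]=-3.204 → step 10: x=0.116, v=0.609, θ=0.007, ω=-0.739
apply F[10]=-3.239 → step 11: x=0.127, v=0.575, θ=-0.007, ω=-0.633
apply F[11]=-3.182 → step 12: x=0.139, v=0.542, θ=-0.018, ω=-0.536
apply F[12]=-3.075 → step 13: x=0.149, v=0.510, θ=-0.028, ω=-0.451
apply F[13]=-2.946 → step 14: x=0.159, v=0.479, θ=-0.036, ω=-0.375
apply F[14]=-2.810 → step 15: x=0.168, v=0.450, θ=-0.043, ω=-0.309
apply F[15]=-2.673 → step 16: x=0.177, v=0.422, θ=-0.049, ω=-0.251
apply F[16]=-2.542 → step 17: x=0.185, v=0.396, θ=-0.053, ω=-0.201
apply F[17]=-2.416 → step 18: x=0.193, v=0.372, θ=-0.057, ω=-0.157
apply F[18]=-2.298 → step 19: x=0.200, v=0.348, θ=-0.060, ω=-0.120
apply F[19]=-2.187 → step 20: x=0.207, v=0.326, θ=-0.062, ω=-0.088
apply F[20]=-2.083 → step 21: x=0.213, v=0.305, θ=-0.063, ω=-0.060
apply F[21]=-1.986 → step 22: x=0.219, v=0.285, θ=-0.064, ω=-0.036
apply F[22]=-1.895 → step 23: x=0.224, v=0.265, θ=-0.065, ω=-0.016
apply F[23]=-1.810 → step 24: x=0.230, v=0.247, θ=-0.065, ω=0.001
apply F[24]=-1.730 → step 25: x=0.234, v=0.230, θ=-0.065, ω=0.015
apply F[25]=-1.654 → step 26: x=0.239, v=0.213, θ=-0.064, ω=0.028
apply F[26]=-1.584 → step 27: x=0.243, v=0.197, θ=-0.064, ω=0.038
apply F[27]=-1.516 → step 28: x=0.247, v=0.182, θ=-0.063, ω=0.047
apply F[28]=-1.453 → step 29: x=0.250, v=0.168, θ=-0.062, ω=0.054
apply F[29]=-1.393 → step 30: x=0.253, v=0.154, θ=-0.061, ω=0.059
apply F[30]=-1.335 → step 31: x=0.256, v=0.140, θ=-0.059, ω=0.064
apply F[31]=-1.281 → step 32: x=0.259, v=0.128, θ=-0.058, ω=0.068
apply F[32]=-1.229 → step 33: x=0.261, v=0.115, θ=-0.057, ω=0.071
apply F[33]=-1.180 → step 34: x=0.264, v=0.104, θ=-0.055, ω=0.073
apply F[34]=-1.132 → step 35: x=0.266, v=0.092, θ=-0.054, ω=0.075
apply F[35]=-1.086 → step 36: x=0.267, v=0.082, θ=-0.052, ω=0.076
apply F[36]=-1.043 → step 37: x=0.269, v=0.071, θ=-0.051, ω=0.076
apply F[37]=-1.001 → step 38: x=0.270, v=0.061, θ=-0.049, ω=0.077

Answer: x=0.270, v=0.061, θ=-0.049, ω=0.077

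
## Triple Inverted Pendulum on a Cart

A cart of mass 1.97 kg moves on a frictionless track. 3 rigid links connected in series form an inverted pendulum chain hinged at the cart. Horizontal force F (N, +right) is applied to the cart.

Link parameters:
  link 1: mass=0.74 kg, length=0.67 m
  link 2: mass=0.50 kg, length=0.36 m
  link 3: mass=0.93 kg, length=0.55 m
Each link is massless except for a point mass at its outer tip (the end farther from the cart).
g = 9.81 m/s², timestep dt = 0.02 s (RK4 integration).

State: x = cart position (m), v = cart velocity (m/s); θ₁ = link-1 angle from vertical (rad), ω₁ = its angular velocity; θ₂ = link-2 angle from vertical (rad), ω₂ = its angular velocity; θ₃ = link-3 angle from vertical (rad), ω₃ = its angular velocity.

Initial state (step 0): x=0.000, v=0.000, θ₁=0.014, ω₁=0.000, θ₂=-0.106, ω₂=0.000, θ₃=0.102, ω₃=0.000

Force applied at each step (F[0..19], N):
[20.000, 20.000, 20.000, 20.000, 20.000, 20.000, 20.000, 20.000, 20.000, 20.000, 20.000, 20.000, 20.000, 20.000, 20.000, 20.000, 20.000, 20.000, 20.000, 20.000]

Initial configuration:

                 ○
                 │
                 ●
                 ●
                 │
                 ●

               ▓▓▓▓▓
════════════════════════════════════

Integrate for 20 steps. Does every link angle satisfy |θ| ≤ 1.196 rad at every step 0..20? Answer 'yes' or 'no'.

Answer: yes

Derivation:
apply F[0]=+20.000 → step 1: x=0.002, v=0.200, θ₁=0.012, ω₁=-0.234, θ₂=-0.110, ω₂=-0.367, θ₃=0.104, ω₃=0.192
apply F[1]=+20.000 → step 2: x=0.008, v=0.402, θ₁=0.005, ω₁=-0.471, θ₂=-0.121, ω₂=-0.735, θ₃=0.110, ω₃=0.388
apply F[2]=+20.000 → step 3: x=0.018, v=0.605, θ₁=-0.007, ω₁=-0.716, θ₂=-0.139, ω₂=-1.103, θ₃=0.119, ω₃=0.588
apply F[3]=+20.000 → step 4: x=0.032, v=0.811, θ₁=-0.024, ω₁=-0.971, θ₂=-0.165, ω₂=-1.464, θ₃=0.133, ω₃=0.789
apply F[4]=+20.000 → step 5: x=0.051, v=1.019, θ₁=-0.046, ω₁=-1.242, θ₂=-0.197, ω₂=-1.805, θ₃=0.151, ω₃=0.984
apply F[5]=+20.000 → step 6: x=0.073, v=1.229, θ₁=-0.074, ω₁=-1.532, θ₂=-0.237, ω₂=-2.104, θ₃=0.172, ω₃=1.161
apply F[6]=+20.000 → step 7: x=0.100, v=1.441, θ₁=-0.108, ω₁=-1.842, θ₂=-0.281, ω₂=-2.342, θ₃=0.197, ω₃=1.305
apply F[7]=+20.000 → step 8: x=0.131, v=1.653, θ₁=-0.148, ω₁=-2.173, θ₂=-0.330, ω₂=-2.501, θ₃=0.224, ω₃=1.403
apply F[8]=+20.000 → step 9: x=0.166, v=1.863, θ₁=-0.195, ω₁=-2.524, θ₂=-0.381, ω₂=-2.569, θ₃=0.253, ω₃=1.445
apply F[9]=+20.000 → step 10: x=0.205, v=2.069, θ₁=-0.249, ω₁=-2.891, θ₂=-0.432, ω₂=-2.546, θ₃=0.282, ω₃=1.423
apply F[10]=+20.000 → step 11: x=0.249, v=2.267, θ₁=-0.310, ω₁=-3.269, θ₂=-0.482, ω₂=-2.436, θ₃=0.309, ω₃=1.334
apply F[11]=+20.000 → step 12: x=0.296, v=2.455, θ₁=-0.380, ω₁=-3.651, θ₂=-0.529, ω₂=-2.252, θ₃=0.335, ω₃=1.174
apply F[12]=+20.000 → step 13: x=0.347, v=2.628, θ₁=-0.456, ω₁=-4.028, θ₂=-0.572, ω₂=-2.016, θ₃=0.356, ω₃=0.939
apply F[13]=+20.000 → step 14: x=0.401, v=2.781, θ₁=-0.541, ω₁=-4.387, θ₂=-0.609, ω₂=-1.756, θ₃=0.372, ω₃=0.627
apply F[14]=+20.000 → step 15: x=0.458, v=2.909, θ₁=-0.632, ω₁=-4.720, θ₂=-0.642, ω₂=-1.507, θ₃=0.380, ω₃=0.239
apply F[15]=+20.000 → step 16: x=0.517, v=3.012, θ₁=-0.729, ω₁=-5.015, θ₂=-0.670, ω₂=-1.304, θ₃=0.381, ω₃=-0.219
apply F[16]=+20.000 → step 17: x=0.578, v=3.086, θ₁=-0.832, ω₁=-5.268, θ₂=-0.695, ω₂=-1.181, θ₃=0.371, ω₃=-0.737
apply F[17]=+20.000 → step 18: x=0.640, v=3.133, θ₁=-0.940, ω₁=-5.476, θ₂=-0.718, ω₂=-1.158, θ₃=0.351, ω₃=-1.300
apply F[18]=+20.000 → step 19: x=0.703, v=3.157, θ₁=-1.051, ω₁=-5.641, θ₂=-0.742, ω₂=-1.243, θ₃=0.319, ω₃=-1.895
apply F[19]=+20.000 → step 20: x=0.766, v=3.159, θ₁=-1.165, ω₁=-5.769, θ₂=-0.768, ω₂=-1.431, θ₃=0.275, ω₃=-2.511
Max |angle| over trajectory = 1.165 rad; bound = 1.196 → within bound.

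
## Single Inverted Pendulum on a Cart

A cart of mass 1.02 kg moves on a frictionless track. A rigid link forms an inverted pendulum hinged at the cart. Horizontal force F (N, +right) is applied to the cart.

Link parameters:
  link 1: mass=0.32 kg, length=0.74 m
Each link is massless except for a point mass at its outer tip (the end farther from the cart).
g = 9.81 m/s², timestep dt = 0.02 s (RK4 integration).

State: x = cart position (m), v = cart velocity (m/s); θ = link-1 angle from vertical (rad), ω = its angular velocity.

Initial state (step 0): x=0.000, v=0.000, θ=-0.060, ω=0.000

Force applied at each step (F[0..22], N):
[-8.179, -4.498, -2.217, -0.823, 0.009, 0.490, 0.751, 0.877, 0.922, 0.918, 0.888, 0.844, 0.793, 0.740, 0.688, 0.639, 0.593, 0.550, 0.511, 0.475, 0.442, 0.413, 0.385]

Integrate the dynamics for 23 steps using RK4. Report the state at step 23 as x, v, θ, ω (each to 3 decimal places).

apply F[0]=-8.179 → step 1: x=-0.002, v=-0.157, θ=-0.058, ω=0.195
apply F[1]=-4.498 → step 2: x=-0.006, v=-0.241, θ=-0.053, ω=0.295
apply F[2]=-2.217 → step 3: x=-0.011, v=-0.282, θ=-0.047, ω=0.336
apply F[3]=-0.823 → step 4: x=-0.017, v=-0.295, θ=-0.040, ω=0.343
apply F[4]=+0.009 → step 5: x=-0.022, v=-0.293, θ=-0.033, ω=0.330
apply F[5]=+0.490 → step 6: x=-0.028, v=-0.281, θ=-0.027, ω=0.306
apply F[6]=+0.751 → step 7: x=-0.034, v=-0.265, θ=-0.021, ω=0.278
apply F[7]=+0.877 → step 8: x=-0.039, v=-0.247, θ=-0.016, ω=0.249
apply F[8]=+0.922 → step 9: x=-0.043, v=-0.228, θ=-0.011, ω=0.219
apply F[9]=+0.918 → step 10: x=-0.048, v=-0.209, θ=-0.007, ω=0.192
apply F[10]=+0.888 → step 11: x=-0.052, v=-0.192, θ=-0.003, ω=0.167
apply F[11]=+0.844 → step 12: x=-0.056, v=-0.175, θ=-0.000, ω=0.144
apply F[12]=+0.793 → step 13: x=-0.059, v=-0.159, θ=0.002, ω=0.123
apply F[13]=+0.740 → step 14: x=-0.062, v=-0.145, θ=0.005, ω=0.105
apply F[14]=+0.688 → step 15: x=-0.065, v=-0.132, θ=0.006, ω=0.088
apply F[15]=+0.639 → step 16: x=-0.067, v=-0.120, θ=0.008, ω=0.074
apply F[16]=+0.593 → step 17: x=-0.069, v=-0.109, θ=0.009, ω=0.061
apply F[17]=+0.550 → step 18: x=-0.072, v=-0.099, θ=0.011, ω=0.050
apply F[18]=+0.511 → step 19: x=-0.073, v=-0.089, θ=0.011, ω=0.040
apply F[19]=+0.475 → step 20: x=-0.075, v=-0.081, θ=0.012, ω=0.032
apply F[20]=+0.442 → step 21: x=-0.077, v=-0.073, θ=0.013, ω=0.025
apply F[21]=+0.413 → step 22: x=-0.078, v=-0.066, θ=0.013, ω=0.018
apply F[22]=+0.385 → step 23: x=-0.079, v=-0.059, θ=0.014, ω=0.013

Answer: x=-0.079, v=-0.059, θ=0.014, ω=0.013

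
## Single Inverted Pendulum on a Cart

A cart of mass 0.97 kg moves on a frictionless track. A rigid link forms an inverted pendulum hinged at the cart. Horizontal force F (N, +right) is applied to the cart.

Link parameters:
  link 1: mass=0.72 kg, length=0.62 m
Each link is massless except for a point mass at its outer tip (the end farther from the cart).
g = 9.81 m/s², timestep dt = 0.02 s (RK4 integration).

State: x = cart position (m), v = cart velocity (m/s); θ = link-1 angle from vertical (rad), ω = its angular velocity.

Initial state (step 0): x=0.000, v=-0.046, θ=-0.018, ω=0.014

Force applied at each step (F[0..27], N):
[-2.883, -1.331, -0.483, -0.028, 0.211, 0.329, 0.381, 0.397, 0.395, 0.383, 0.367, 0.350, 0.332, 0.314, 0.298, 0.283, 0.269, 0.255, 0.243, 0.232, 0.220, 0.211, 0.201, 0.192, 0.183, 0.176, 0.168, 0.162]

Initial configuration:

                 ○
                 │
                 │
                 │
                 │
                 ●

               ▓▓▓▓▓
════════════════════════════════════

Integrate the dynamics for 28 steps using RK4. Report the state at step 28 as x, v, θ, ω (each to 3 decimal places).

Answer: x=-0.040, v=-0.019, θ=0.008, ω=-0.008

Derivation:
apply F[0]=-2.883 → step 1: x=-0.001, v=-0.103, θ=-0.017, ω=0.100
apply F[1]=-1.331 → step 2: x=-0.004, v=-0.128, θ=-0.015, ω=0.136
apply F[2]=-0.483 → step 3: x=-0.006, v=-0.136, θ=-0.012, ω=0.145
apply F[3]=-0.028 → step 4: x=-0.009, v=-0.135, θ=-0.009, ω=0.140
apply F[4]=+0.211 → step 5: x=-0.012, v=-0.130, θ=-0.006, ω=0.129
apply F[5]=+0.329 → step 6: x=-0.014, v=-0.122, θ=-0.004, ω=0.115
apply F[6]=+0.381 → step 7: x=-0.017, v=-0.114, θ=-0.002, ω=0.101
apply F[7]=+0.397 → step 8: x=-0.019, v=-0.106, θ=0.000, ω=0.087
apply F[8]=+0.395 → step 9: x=-0.021, v=-0.098, θ=0.002, ω=0.075
apply F[9]=+0.383 → step 10: x=-0.023, v=-0.090, θ=0.003, ω=0.064
apply F[10]=+0.367 → step 11: x=-0.025, v=-0.083, θ=0.004, ω=0.053
apply F[11]=+0.350 → step 12: x=-0.026, v=-0.077, θ=0.005, ω=0.045
apply F[12]=+0.332 → step 13: x=-0.028, v=-0.071, θ=0.006, ω=0.037
apply F[13]=+0.314 → step 14: x=-0.029, v=-0.065, θ=0.007, ω=0.030
apply F[14]=+0.298 → step 15: x=-0.030, v=-0.060, θ=0.007, ω=0.024
apply F[15]=+0.283 → step 16: x=-0.031, v=-0.055, θ=0.008, ω=0.019
apply F[16]=+0.269 → step 17: x=-0.032, v=-0.051, θ=0.008, ω=0.014
apply F[17]=+0.255 → step 18: x=-0.033, v=-0.047, θ=0.008, ω=0.011
apply F[18]=+0.243 → step 19: x=-0.034, v=-0.043, θ=0.009, ω=0.007
apply F[19]=+0.232 → step 20: x=-0.035, v=-0.040, θ=0.009, ω=0.004
apply F[20]=+0.220 → step 21: x=-0.036, v=-0.036, θ=0.009, ω=0.002
apply F[21]=+0.211 → step 22: x=-0.037, v=-0.033, θ=0.009, ω=-0.000
apply F[22]=+0.201 → step 23: x=-0.037, v=-0.031, θ=0.009, ω=-0.002
apply F[23]=+0.192 → step 24: x=-0.038, v=-0.028, θ=0.009, ω=-0.004
apply F[24]=+0.183 → step 25: x=-0.038, v=-0.025, θ=0.009, ω=-0.005
apply F[25]=+0.176 → step 26: x=-0.039, v=-0.023, θ=0.009, ω=-0.006
apply F[26]=+0.168 → step 27: x=-0.039, v=-0.021, θ=0.008, ω=-0.007
apply F[27]=+0.162 → step 28: x=-0.040, v=-0.019, θ=0.008, ω=-0.008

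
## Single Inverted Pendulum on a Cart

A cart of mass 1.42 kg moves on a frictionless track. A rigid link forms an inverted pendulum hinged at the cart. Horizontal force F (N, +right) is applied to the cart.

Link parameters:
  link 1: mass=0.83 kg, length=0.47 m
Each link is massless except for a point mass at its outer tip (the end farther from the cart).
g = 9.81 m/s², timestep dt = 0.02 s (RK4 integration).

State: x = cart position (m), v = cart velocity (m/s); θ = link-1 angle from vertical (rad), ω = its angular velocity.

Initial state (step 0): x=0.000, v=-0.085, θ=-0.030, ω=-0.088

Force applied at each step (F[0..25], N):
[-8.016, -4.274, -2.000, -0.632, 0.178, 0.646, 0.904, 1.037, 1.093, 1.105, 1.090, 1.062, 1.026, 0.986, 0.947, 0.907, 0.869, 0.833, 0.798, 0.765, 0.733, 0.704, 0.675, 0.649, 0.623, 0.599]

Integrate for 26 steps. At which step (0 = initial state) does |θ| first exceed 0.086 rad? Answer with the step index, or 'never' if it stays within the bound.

apply F[0]=-8.016 → step 1: x=-0.003, v=-0.194, θ=-0.030, ω=0.132
apply F[1]=-4.274 → step 2: x=-0.007, v=-0.251, θ=-0.026, ω=0.242
apply F[2]=-2.000 → step 3: x=-0.013, v=-0.277, θ=-0.021, ω=0.286
apply F[3]=-0.632 → step 4: x=-0.018, v=-0.284, θ=-0.015, ω=0.293
apply F[4]=+0.178 → step 5: x=-0.024, v=-0.280, θ=-0.009, ω=0.280
apply F[5]=+0.646 → step 6: x=-0.029, v=-0.270, θ=-0.004, ω=0.257
apply F[6]=+0.904 → step 7: x=-0.035, v=-0.257, θ=0.001, ω=0.229
apply F[7]=+1.037 → step 8: x=-0.040, v=-0.243, θ=0.005, ω=0.200
apply F[8]=+1.093 → step 9: x=-0.044, v=-0.228, θ=0.009, ω=0.172
apply F[9]=+1.105 → step 10: x=-0.049, v=-0.214, θ=0.012, ω=0.146
apply F[10]=+1.090 → step 11: x=-0.053, v=-0.200, θ=0.015, ω=0.123
apply F[11]=+1.062 → step 12: x=-0.057, v=-0.187, θ=0.017, ω=0.101
apply F[12]=+1.026 → step 13: x=-0.060, v=-0.175, θ=0.019, ω=0.083
apply F[13]=+0.986 → step 14: x=-0.064, v=-0.163, θ=0.021, ω=0.066
apply F[14]=+0.947 → step 15: x=-0.067, v=-0.152, θ=0.022, ω=0.052
apply F[15]=+0.907 → step 16: x=-0.070, v=-0.142, θ=0.023, ω=0.040
apply F[16]=+0.869 → step 17: x=-0.073, v=-0.133, θ=0.023, ω=0.029
apply F[17]=+0.833 → step 18: x=-0.075, v=-0.124, θ=0.024, ω=0.019
apply F[18]=+0.798 → step 19: x=-0.077, v=-0.115, θ=0.024, ω=0.011
apply F[19]=+0.765 → step 20: x=-0.080, v=-0.107, θ=0.024, ω=0.005
apply F[20]=+0.733 → step 21: x=-0.082, v=-0.100, θ=0.024, ω=-0.001
apply F[21]=+0.704 → step 22: x=-0.084, v=-0.092, θ=0.024, ω=-0.006
apply F[22]=+0.675 → step 23: x=-0.085, v=-0.086, θ=0.024, ω=-0.010
apply F[23]=+0.649 → step 24: x=-0.087, v=-0.079, θ=0.024, ω=-0.014
apply F[24]=+0.623 → step 25: x=-0.089, v=-0.073, θ=0.024, ω=-0.017
apply F[25]=+0.599 → step 26: x=-0.090, v=-0.067, θ=0.023, ω=-0.019
max |θ| = 0.030 ≤ 0.086 over all 27 states.

Answer: never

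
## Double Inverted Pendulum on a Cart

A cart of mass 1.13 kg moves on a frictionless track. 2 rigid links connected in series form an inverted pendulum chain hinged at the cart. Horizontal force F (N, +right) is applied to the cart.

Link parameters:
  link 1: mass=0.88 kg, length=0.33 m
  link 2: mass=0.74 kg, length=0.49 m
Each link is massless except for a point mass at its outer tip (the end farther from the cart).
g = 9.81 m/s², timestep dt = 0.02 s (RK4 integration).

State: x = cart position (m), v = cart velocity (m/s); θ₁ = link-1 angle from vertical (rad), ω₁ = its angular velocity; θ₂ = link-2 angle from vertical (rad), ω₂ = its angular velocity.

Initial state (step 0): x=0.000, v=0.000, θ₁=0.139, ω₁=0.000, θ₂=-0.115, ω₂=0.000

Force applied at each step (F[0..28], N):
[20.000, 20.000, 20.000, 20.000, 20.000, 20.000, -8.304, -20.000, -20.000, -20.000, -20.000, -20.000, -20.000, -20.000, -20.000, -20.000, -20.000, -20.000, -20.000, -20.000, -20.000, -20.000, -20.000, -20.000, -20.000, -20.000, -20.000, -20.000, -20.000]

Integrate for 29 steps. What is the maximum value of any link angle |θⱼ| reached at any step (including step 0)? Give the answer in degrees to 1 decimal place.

apply F[0]=+20.000 → step 1: x=0.003, v=0.310, θ₁=0.132, ω₁=-0.713, θ₂=-0.117, ω₂=-0.210
apply F[1]=+20.000 → step 2: x=0.012, v=0.627, θ₁=0.110, ω₁=-1.465, θ₂=-0.123, ω₂=-0.403
apply F[2]=+20.000 → step 3: x=0.028, v=0.955, θ₁=0.073, ω₁=-2.295, θ₂=-0.133, ω₂=-0.562
apply F[3]=+20.000 → step 4: x=0.051, v=1.298, θ₁=0.018, ω₁=-3.235, θ₂=-0.145, ω₂=-0.671
apply F[4]=+20.000 → step 5: x=0.080, v=1.654, θ₁=-0.057, ω₁=-4.292, θ₂=-0.159, ω₂=-0.719
apply F[5]=+20.000 → step 6: x=0.117, v=2.007, θ₁=-0.154, ω₁=-5.415, θ₂=-0.174, ω₂=-0.722
apply F[6]=-8.304 → step 7: x=0.156, v=1.870, θ₁=-0.260, ω₁=-5.135, θ₂=-0.188, ω₂=-0.717
apply F[7]=-20.000 → step 8: x=0.190, v=1.570, θ₁=-0.356, ω₁=-4.485, θ₂=-0.202, ω₂=-0.664
apply F[8]=-20.000 → step 9: x=0.219, v=1.304, θ₁=-0.441, ω₁=-4.047, θ₂=-0.214, ω₂=-0.551
apply F[9]=-20.000 → step 10: x=0.242, v=1.065, θ₁=-0.519, ω₁=-3.787, θ₂=-0.224, ω₂=-0.384
apply F[10]=-20.000 → step 11: x=0.261, v=0.844, θ₁=-0.593, ω₁=-3.669, θ₂=-0.229, ω₂=-0.170
apply F[11]=-20.000 → step 12: x=0.276, v=0.635, θ₁=-0.666, ω₁=-3.663, θ₂=-0.230, ω₂=0.080
apply F[12]=-20.000 → step 13: x=0.287, v=0.431, θ₁=-0.740, ω₁=-3.744, θ₂=-0.226, ω₂=0.358
apply F[13]=-20.000 → step 14: x=0.293, v=0.228, θ₁=-0.816, ω₁=-3.892, θ₂=-0.216, ω₂=0.656
apply F[14]=-20.000 → step 15: x=0.296, v=0.021, θ₁=-0.896, ω₁=-4.091, θ₂=-0.200, ω₂=0.963
apply F[15]=-20.000 → step 16: x=0.294, v=-0.193, θ₁=-0.980, ω₁=-4.328, θ₂=-0.177, ω₂=1.272
apply F[16]=-20.000 → step 17: x=0.288, v=-0.418, θ₁=-1.069, ω₁=-4.594, θ₂=-0.149, ω₂=1.573
apply F[17]=-20.000 → step 18: x=0.277, v=-0.655, θ₁=-1.164, ω₁=-4.887, θ₂=-0.115, ω₂=1.856
apply F[18]=-20.000 → step 19: x=0.262, v=-0.907, θ₁=-1.265, ω₁=-5.206, θ₂=-0.075, ω₂=2.114
apply F[19]=-20.000 → step 20: x=0.241, v=-1.174, θ₁=-1.373, ω₁=-5.561, θ₂=-0.030, ω₂=2.338
apply F[20]=-20.000 → step 21: x=0.215, v=-1.460, θ₁=-1.488, ω₁=-5.967, θ₂=0.018, ω₂=2.516
apply F[21]=-20.000 → step 22: x=0.182, v=-1.768, θ₁=-1.612, ω₁=-6.450, θ₂=0.070, ω₂=2.636
apply F[22]=-20.000 → step 23: x=0.144, v=-2.105, θ₁=-1.747, ω₁=-7.053, θ₂=0.123, ω₂=2.679
apply F[23]=-20.000 → step 24: x=0.098, v=-2.486, θ₁=-1.895, ω₁=-7.845, θ₂=0.176, ω₂=2.613
apply F[24]=-20.000 → step 25: x=0.044, v=-2.934, θ₁=-2.063, ω₁=-8.946, θ₂=0.227, ω₂=2.393
apply F[25]=-20.000 → step 26: x=-0.020, v=-3.501, θ₁=-2.257, ω₁=-10.576, θ₂=0.271, ω₂=1.950
apply F[26]=-20.000 → step 27: x=-0.098, v=-4.279, θ₁=-2.492, ω₁=-13.105, θ₂=0.303, ω₂=1.225
apply F[27]=-20.000 → step 28: x=-0.193, v=-5.353, θ₁=-2.789, ω₁=-16.689, θ₂=0.319, ω₂=0.535
apply F[28]=-20.000 → step 29: x=-0.310, v=-6.204, θ₁=-3.148, ω₁=-18.501, θ₂=0.337, ω₂=1.766
Max |angle| over trajectory = 3.148 rad = 180.4°.

Answer: 180.4°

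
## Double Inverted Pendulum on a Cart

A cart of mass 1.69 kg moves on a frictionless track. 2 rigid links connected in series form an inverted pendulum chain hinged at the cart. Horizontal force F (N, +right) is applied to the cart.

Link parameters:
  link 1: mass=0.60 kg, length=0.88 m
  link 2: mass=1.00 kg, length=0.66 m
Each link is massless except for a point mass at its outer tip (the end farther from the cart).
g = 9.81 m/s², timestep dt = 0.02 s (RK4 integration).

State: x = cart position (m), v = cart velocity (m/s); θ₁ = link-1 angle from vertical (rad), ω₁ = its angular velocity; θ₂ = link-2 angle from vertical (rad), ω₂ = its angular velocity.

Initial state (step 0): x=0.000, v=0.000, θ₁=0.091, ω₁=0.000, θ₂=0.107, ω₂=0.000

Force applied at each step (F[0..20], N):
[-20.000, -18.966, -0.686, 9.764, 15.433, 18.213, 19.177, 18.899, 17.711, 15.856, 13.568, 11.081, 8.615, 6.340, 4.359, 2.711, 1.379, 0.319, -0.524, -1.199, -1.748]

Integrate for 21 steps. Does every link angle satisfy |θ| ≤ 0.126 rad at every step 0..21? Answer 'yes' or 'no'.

Answer: no

Derivation:
apply F[0]=-20.000 → step 1: x=-0.003, v=-0.252, θ₁=0.094, ω₁=0.300, θ₂=0.107, ω₂=0.010
apply F[1]=-18.966 → step 2: x=-0.010, v=-0.492, θ₁=0.103, ω₁=0.591, θ₂=0.107, ω₂=0.017
apply F[2]=-0.686 → step 3: x=-0.020, v=-0.519, θ₁=0.115, ω₁=0.646, θ₂=0.108, ω₂=0.016
apply F[3]=+9.764 → step 4: x=-0.029, v=-0.426, θ₁=0.127, ω₁=0.574, θ₂=0.108, ω₂=0.005
apply F[4]=+15.433 → step 5: x=-0.036, v=-0.270, θ₁=0.138, ω₁=0.437, θ₂=0.108, ω₂=-0.016
apply F[5]=+18.213 → step 6: x=-0.040, v=-0.083, θ₁=0.145, ω₁=0.273, θ₂=0.107, ω₂=-0.046
apply F[6]=+19.177 → step 7: x=-0.040, v=0.113, θ₁=0.148, ω₁=0.101, θ₂=0.106, ω₂=-0.082
apply F[7]=+18.899 → step 8: x=-0.036, v=0.305, θ₁=0.149, ω₁=-0.064, θ₂=0.104, ω₂=-0.121
apply F[8]=+17.711 → step 9: x=-0.028, v=0.485, θ₁=0.146, ω₁=-0.214, θ₂=0.101, ω₂=-0.161
apply F[9]=+15.856 → step 10: x=-0.016, v=0.643, θ₁=0.140, ω₁=-0.342, θ₂=0.098, ω₂=-0.199
apply F[10]=+13.568 → step 11: x=-0.002, v=0.777, θ₁=0.133, ω₁=-0.446, θ₂=0.093, ω₂=-0.234
apply F[11]=+11.081 → step 12: x=0.014, v=0.883, θ₁=0.123, ω₁=-0.524, θ₂=0.088, ω₂=-0.264
apply F[12]=+8.615 → step 13: x=0.033, v=0.963, θ₁=0.112, ω₁=-0.576, θ₂=0.083, ω₂=-0.290
apply F[13]=+6.340 → step 14: x=0.053, v=1.019, θ₁=0.100, ω₁=-0.605, θ₂=0.077, ω₂=-0.310
apply F[14]=+4.359 → step 15: x=0.073, v=1.054, θ₁=0.088, ω₁=-0.616, θ₂=0.070, ω₂=-0.326
apply F[15]=+2.711 → step 16: x=0.095, v=1.071, θ₁=0.076, ω₁=-0.613, θ₂=0.064, ω₂=-0.338
apply F[16]=+1.379 → step 17: x=0.116, v=1.075, θ₁=0.063, ω₁=-0.598, θ₂=0.057, ω₂=-0.345
apply F[17]=+0.319 → step 18: x=0.138, v=1.069, θ₁=0.052, ω₁=-0.576, θ₂=0.050, ω₂=-0.348
apply F[18]=-0.524 → step 19: x=0.159, v=1.054, θ₁=0.040, ω₁=-0.550, θ₂=0.043, ω₂=-0.348
apply F[19]=-1.199 → step 20: x=0.180, v=1.034, θ₁=0.030, ω₁=-0.520, θ₂=0.036, ω₂=-0.344
apply F[20]=-1.748 → step 21: x=0.200, v=1.008, θ₁=0.020, ω₁=-0.489, θ₂=0.029, ω₂=-0.338
Max |angle| over trajectory = 0.149 rad; bound = 0.126 → exceeded.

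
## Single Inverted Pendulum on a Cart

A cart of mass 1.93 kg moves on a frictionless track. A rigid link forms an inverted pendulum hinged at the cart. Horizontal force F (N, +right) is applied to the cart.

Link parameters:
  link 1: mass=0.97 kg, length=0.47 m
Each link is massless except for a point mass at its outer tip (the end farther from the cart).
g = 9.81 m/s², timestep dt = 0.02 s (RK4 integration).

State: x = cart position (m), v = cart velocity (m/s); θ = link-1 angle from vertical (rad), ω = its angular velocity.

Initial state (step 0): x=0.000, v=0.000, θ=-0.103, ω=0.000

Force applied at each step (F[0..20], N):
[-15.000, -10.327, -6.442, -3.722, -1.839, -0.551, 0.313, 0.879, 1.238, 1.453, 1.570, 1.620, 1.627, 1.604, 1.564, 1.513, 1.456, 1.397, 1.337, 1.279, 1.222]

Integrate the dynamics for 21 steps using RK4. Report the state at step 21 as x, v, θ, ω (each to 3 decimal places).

Answer: x=-0.101, v=-0.131, θ=0.021, ω=0.050

Derivation:
apply F[0]=-15.000 → step 1: x=-0.001, v=-0.145, θ=-0.100, ω=0.264
apply F[1]=-10.327 → step 2: x=-0.005, v=-0.242, θ=-0.093, ω=0.429
apply F[2]=-6.442 → step 3: x=-0.011, v=-0.300, θ=-0.084, ω=0.514
apply F[3]=-3.722 → step 4: x=-0.017, v=-0.331, θ=-0.073, ω=0.547
apply F[4]=-1.839 → step 5: x=-0.024, v=-0.343, θ=-0.063, ω=0.545
apply F[5]=-0.551 → step 6: x=-0.031, v=-0.343, θ=-0.052, ω=0.522
apply F[6]=+0.313 → step 7: x=-0.037, v=-0.335, θ=-0.042, ω=0.486
apply F[7]=+0.879 → step 8: x=-0.044, v=-0.323, θ=-0.033, ω=0.443
apply F[8]=+1.238 → step 9: x=-0.050, v=-0.307, θ=-0.024, ω=0.398
apply F[9]=+1.453 → step 10: x=-0.056, v=-0.290, θ=-0.017, ω=0.353
apply F[10]=+1.570 → step 11: x=-0.062, v=-0.272, θ=-0.010, ω=0.310
apply F[11]=+1.620 → step 12: x=-0.067, v=-0.255, θ=-0.004, ω=0.270
apply F[12]=+1.627 → step 13: x=-0.072, v=-0.238, θ=0.001, ω=0.233
apply F[13]=+1.604 → step 14: x=-0.077, v=-0.222, θ=0.005, ω=0.200
apply F[14]=+1.564 → step 15: x=-0.081, v=-0.206, θ=0.009, ω=0.170
apply F[15]=+1.513 → step 16: x=-0.085, v=-0.191, θ=0.012, ω=0.143
apply F[16]=+1.456 → step 17: x=-0.089, v=-0.178, θ=0.015, ω=0.120
apply F[17]=+1.397 → step 18: x=-0.092, v=-0.165, θ=0.017, ω=0.099
apply F[18]=+1.337 → step 19: x=-0.095, v=-0.153, θ=0.019, ω=0.080
apply F[19]=+1.279 → step 20: x=-0.098, v=-0.141, θ=0.020, ω=0.064
apply F[20]=+1.222 → step 21: x=-0.101, v=-0.131, θ=0.021, ω=0.050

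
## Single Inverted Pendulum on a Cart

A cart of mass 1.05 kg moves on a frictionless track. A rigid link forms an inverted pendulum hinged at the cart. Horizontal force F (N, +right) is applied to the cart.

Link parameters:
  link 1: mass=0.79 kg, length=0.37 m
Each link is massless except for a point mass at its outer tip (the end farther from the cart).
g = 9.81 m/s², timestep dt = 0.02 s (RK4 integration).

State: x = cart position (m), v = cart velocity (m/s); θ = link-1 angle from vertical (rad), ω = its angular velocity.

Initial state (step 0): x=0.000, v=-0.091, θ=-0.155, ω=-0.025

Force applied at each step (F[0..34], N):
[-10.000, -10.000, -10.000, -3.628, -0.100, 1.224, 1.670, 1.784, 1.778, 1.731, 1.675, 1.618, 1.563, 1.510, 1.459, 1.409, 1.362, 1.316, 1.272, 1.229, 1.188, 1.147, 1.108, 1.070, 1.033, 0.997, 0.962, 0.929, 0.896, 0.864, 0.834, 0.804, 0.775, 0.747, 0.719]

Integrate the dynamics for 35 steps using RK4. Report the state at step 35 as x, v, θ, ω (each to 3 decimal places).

Answer: x=-0.204, v=-0.054, θ=0.038, ω=-0.055

Derivation:
apply F[0]=-10.000 → step 1: x=-0.003, v=-0.256, θ=-0.152, ω=0.335
apply F[1]=-10.000 → step 2: x=-0.010, v=-0.423, θ=-0.142, ω=0.702
apply F[2]=-10.000 → step 3: x=-0.020, v=-0.592, θ=-0.124, ω=1.086
apply F[3]=-3.628 → step 4: x=-0.033, v=-0.645, θ=-0.101, ω=1.168
apply F[4]=-0.100 → step 5: x=-0.046, v=-0.634, θ=-0.079, ω=1.092
apply F[5]=+1.224 → step 6: x=-0.058, v=-0.602, θ=-0.058, ω=0.967
apply F[6]=+1.670 → step 7: x=-0.070, v=-0.563, θ=-0.040, ω=0.837
apply F[7]=+1.784 → step 8: x=-0.080, v=-0.524, θ=-0.025, ω=0.716
apply F[8]=+1.778 → step 9: x=-0.091, v=-0.488, θ=-0.011, ω=0.608
apply F[9]=+1.731 → step 10: x=-0.100, v=-0.454, θ=-0.000, ω=0.514
apply F[10]=+1.675 → step 11: x=-0.109, v=-0.423, θ=0.009, ω=0.432
apply F[11]=+1.618 → step 12: x=-0.117, v=-0.394, θ=0.017, ω=0.361
apply F[12]=+1.563 → step 13: x=-0.125, v=-0.367, θ=0.024, ω=0.300
apply F[13]=+1.510 → step 14: x=-0.132, v=-0.342, θ=0.029, ω=0.247
apply F[14]=+1.459 → step 15: x=-0.138, v=-0.319, θ=0.034, ω=0.201
apply F[15]=+1.409 → step 16: x=-0.144, v=-0.298, θ=0.037, ω=0.161
apply F[16]=+1.362 → step 17: x=-0.150, v=-0.278, θ=0.040, ω=0.127
apply F[17]=+1.316 → step 18: x=-0.156, v=-0.259, θ=0.042, ω=0.098
apply F[18]=+1.272 → step 19: x=-0.161, v=-0.241, θ=0.044, ω=0.073
apply F[19]=+1.229 → step 20: x=-0.165, v=-0.224, θ=0.045, ω=0.052
apply F[20]=+1.188 → step 21: x=-0.169, v=-0.208, θ=0.046, ω=0.033
apply F[21]=+1.147 → step 22: x=-0.173, v=-0.193, θ=0.047, ω=0.017
apply F[22]=+1.108 → step 23: x=-0.177, v=-0.179, θ=0.047, ω=0.004
apply F[23]=+1.070 → step 24: x=-0.181, v=-0.166, θ=0.047, ω=-0.007
apply F[24]=+1.033 → step 25: x=-0.184, v=-0.153, θ=0.047, ω=-0.017
apply F[25]=+0.997 → step 26: x=-0.187, v=-0.141, θ=0.046, ω=-0.025
apply F[26]=+0.962 → step 27: x=-0.189, v=-0.129, θ=0.046, ω=-0.032
apply F[27]=+0.929 → step 28: x=-0.192, v=-0.118, θ=0.045, ω=-0.037
apply F[28]=+0.896 → step 29: x=-0.194, v=-0.108, θ=0.044, ω=-0.042
apply F[29]=+0.864 → step 30: x=-0.196, v=-0.098, θ=0.043, ω=-0.045
apply F[30]=+0.834 → step 31: x=-0.198, v=-0.088, θ=0.042, ω=-0.048
apply F[31]=+0.804 → step 32: x=-0.200, v=-0.079, θ=0.041, ω=-0.051
apply F[32]=+0.775 → step 33: x=-0.201, v=-0.070, θ=0.040, ω=-0.053
apply F[33]=+0.747 → step 34: x=-0.203, v=-0.062, θ=0.039, ω=-0.054
apply F[34]=+0.719 → step 35: x=-0.204, v=-0.054, θ=0.038, ω=-0.055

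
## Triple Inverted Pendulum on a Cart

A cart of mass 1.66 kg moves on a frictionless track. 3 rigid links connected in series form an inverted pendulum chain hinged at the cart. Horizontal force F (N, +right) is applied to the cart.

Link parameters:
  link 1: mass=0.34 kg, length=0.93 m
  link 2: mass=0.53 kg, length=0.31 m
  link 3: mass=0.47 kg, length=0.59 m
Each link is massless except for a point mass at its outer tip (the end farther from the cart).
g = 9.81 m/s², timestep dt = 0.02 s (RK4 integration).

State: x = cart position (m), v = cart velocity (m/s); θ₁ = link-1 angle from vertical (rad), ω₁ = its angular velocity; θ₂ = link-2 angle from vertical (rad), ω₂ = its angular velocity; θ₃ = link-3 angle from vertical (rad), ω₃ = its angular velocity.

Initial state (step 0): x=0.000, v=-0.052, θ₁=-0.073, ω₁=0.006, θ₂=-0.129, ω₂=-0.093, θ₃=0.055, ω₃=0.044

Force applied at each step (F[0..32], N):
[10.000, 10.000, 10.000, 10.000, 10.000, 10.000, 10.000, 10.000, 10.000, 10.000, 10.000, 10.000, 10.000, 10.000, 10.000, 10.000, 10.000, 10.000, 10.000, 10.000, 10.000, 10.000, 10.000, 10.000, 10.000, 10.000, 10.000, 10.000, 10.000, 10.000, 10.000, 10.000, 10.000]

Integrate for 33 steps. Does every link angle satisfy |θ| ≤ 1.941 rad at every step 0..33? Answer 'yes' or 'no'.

Answer: yes

Derivation:
apply F[0]=+10.000 → step 1: x=0.000, v=0.079, θ₁=-0.074, ω₁=-0.118, θ₂=-0.133, ω₂=-0.317, θ₃=0.057, ω₃=0.150
apply F[1]=+10.000 → step 2: x=0.003, v=0.210, θ₁=-0.078, ω₁=-0.241, θ₂=-0.142, ω₂=-0.551, θ₃=0.061, ω₃=0.259
apply F[2]=+10.000 → step 3: x=0.009, v=0.342, θ₁=-0.084, ω₁=-0.362, θ₂=-0.155, ω₂=-0.800, θ₃=0.067, ω₃=0.373
apply F[3]=+10.000 → step 4: x=0.017, v=0.474, θ₁=-0.092, ω₁=-0.483, θ₂=-0.174, ω₂=-1.066, θ₃=0.076, ω₃=0.495
apply F[4]=+10.000 → step 5: x=0.028, v=0.607, θ₁=-0.103, ω₁=-0.604, θ₂=-0.198, ω₂=-1.352, θ₃=0.087, ω₃=0.623
apply F[5]=+10.000 → step 6: x=0.041, v=0.741, θ₁=-0.116, ω₁=-0.724, θ₂=-0.228, ω₂=-1.656, θ₃=0.101, ω₃=0.758
apply F[6]=+10.000 → step 7: x=0.057, v=0.875, θ₁=-0.132, ω₁=-0.846, θ₂=-0.264, ω₂=-1.972, θ₃=0.117, ω₃=0.894
apply F[7]=+10.000 → step 8: x=0.076, v=1.008, θ₁=-0.150, ω₁=-0.971, θ₂=-0.307, ω₂=-2.289, θ₃=0.137, ω₃=1.027
apply F[8]=+10.000 → step 9: x=0.098, v=1.142, θ₁=-0.171, ω₁=-1.101, θ₂=-0.356, ω₂=-2.594, θ₃=0.159, ω₃=1.151
apply F[9]=+10.000 → step 10: x=0.122, v=1.275, θ₁=-0.194, ω₁=-1.239, θ₂=-0.411, ω₂=-2.873, θ₃=0.183, ω₃=1.259
apply F[10]=+10.000 → step 11: x=0.149, v=1.406, θ₁=-0.221, ω₁=-1.388, θ₂=-0.470, ω₂=-3.111, θ₃=0.209, ω₃=1.344
apply F[11]=+10.000 → step 12: x=0.178, v=1.536, θ₁=-0.250, ω₁=-1.550, θ₂=-0.535, ω₂=-3.297, θ₃=0.236, ω₃=1.403
apply F[12]=+10.000 → step 13: x=0.210, v=1.664, θ₁=-0.283, ω₁=-1.726, θ₂=-0.602, ω₂=-3.427, θ₃=0.265, ω₃=1.434
apply F[13]=+10.000 → step 14: x=0.245, v=1.790, θ₁=-0.319, ω₁=-1.917, θ₂=-0.671, ω₂=-3.497, θ₃=0.293, ω₃=1.436
apply F[14]=+10.000 → step 15: x=0.282, v=1.914, θ₁=-0.359, ω₁=-2.122, θ₂=-0.741, ω₂=-3.504, θ₃=0.322, ω₃=1.412
apply F[15]=+10.000 → step 16: x=0.321, v=2.034, θ₁=-0.404, ω₁=-2.343, θ₂=-0.811, ω₂=-3.448, θ₃=0.350, ω₃=1.360
apply F[16]=+10.000 → step 17: x=0.363, v=2.150, θ₁=-0.453, ω₁=-2.577, θ₂=-0.879, ω₂=-3.326, θ₃=0.376, ω₃=1.283
apply F[17]=+10.000 → step 18: x=0.407, v=2.260, θ₁=-0.507, ω₁=-2.824, θ₂=-0.944, ω₂=-3.136, θ₃=0.401, ω₃=1.179
apply F[18]=+10.000 → step 19: x=0.453, v=2.364, θ₁=-0.566, ω₁=-3.084, θ₂=-1.004, ω₂=-2.877, θ₃=0.423, ω₃=1.047
apply F[19]=+10.000 → step 20: x=0.502, v=2.459, θ₁=-0.631, ω₁=-3.356, θ₂=-1.058, ω₂=-2.545, θ₃=0.442, ω₃=0.884
apply F[20]=+10.000 → step 21: x=0.552, v=2.543, θ₁=-0.701, ω₁=-3.637, θ₂=-1.105, ω₂=-2.145, θ₃=0.458, ω₃=0.684
apply F[21]=+10.000 → step 22: x=0.603, v=2.611, θ₁=-0.776, ω₁=-3.925, θ₂=-1.144, ω₂=-1.686, θ₃=0.470, ω₃=0.438
apply F[22]=+10.000 → step 23: x=0.656, v=2.661, θ₁=-0.858, ω₁=-4.216, θ₂=-1.172, ω₂=-1.189, θ₃=0.475, ω₃=0.134
apply F[23]=+10.000 → step 24: x=0.709, v=2.687, θ₁=-0.945, ω₁=-4.502, θ₂=-1.191, ω₂=-0.695, θ₃=0.474, ω₃=-0.241
apply F[24]=+10.000 → step 25: x=0.763, v=2.687, θ₁=-1.038, ω₁=-4.771, θ₂=-1.201, ω₂=-0.268, θ₃=0.465, ω₃=-0.698
apply F[25]=+10.000 → step 26: x=0.817, v=2.658, θ₁=-1.135, ω₁=-5.005, θ₂=-1.203, ω₂=0.012, θ₃=0.446, ω₃=-1.238
apply F[26]=+10.000 → step 27: x=0.869, v=2.604, θ₁=-1.237, ω₁=-5.188, θ₂=-1.202, ω₂=0.067, θ₃=0.415, ω₃=-1.846
apply F[27]=+10.000 → step 28: x=0.921, v=2.531, θ₁=-1.342, ω₁=-5.312, θ₂=-1.202, ω₂=-0.144, θ₃=0.372, ω₃=-2.493
apply F[28]=+10.000 → step 29: x=0.971, v=2.448, θ₁=-1.450, ω₁=-5.381, θ₂=-1.209, ω₂=-0.607, θ₃=0.315, ω₃=-3.151
apply F[29]=+10.000 → step 30: x=1.019, v=2.360, θ₁=-1.557, ω₁=-5.402, θ₂=-1.228, ω₂=-1.276, θ₃=0.246, ω₃=-3.804
apply F[30]=+10.000 → step 31: x=1.065, v=2.272, θ₁=-1.665, ω₁=-5.385, θ₂=-1.261, ω₂=-2.088, θ₃=0.163, ω₃=-4.451
apply F[31]=+10.000 → step 32: x=1.110, v=2.184, θ₁=-1.773, ω₁=-5.332, θ₂=-1.312, ω₂=-2.983, θ₃=0.068, ω₃=-5.104
apply F[32]=+10.000 → step 33: x=1.152, v=2.096, θ₁=-1.878, ω₁=-5.241, θ₂=-1.381, ω₂=-3.907, θ₃=-0.041, ω₃=-5.784
Max |angle| over trajectory = 1.878 rad; bound = 1.941 → within bound.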